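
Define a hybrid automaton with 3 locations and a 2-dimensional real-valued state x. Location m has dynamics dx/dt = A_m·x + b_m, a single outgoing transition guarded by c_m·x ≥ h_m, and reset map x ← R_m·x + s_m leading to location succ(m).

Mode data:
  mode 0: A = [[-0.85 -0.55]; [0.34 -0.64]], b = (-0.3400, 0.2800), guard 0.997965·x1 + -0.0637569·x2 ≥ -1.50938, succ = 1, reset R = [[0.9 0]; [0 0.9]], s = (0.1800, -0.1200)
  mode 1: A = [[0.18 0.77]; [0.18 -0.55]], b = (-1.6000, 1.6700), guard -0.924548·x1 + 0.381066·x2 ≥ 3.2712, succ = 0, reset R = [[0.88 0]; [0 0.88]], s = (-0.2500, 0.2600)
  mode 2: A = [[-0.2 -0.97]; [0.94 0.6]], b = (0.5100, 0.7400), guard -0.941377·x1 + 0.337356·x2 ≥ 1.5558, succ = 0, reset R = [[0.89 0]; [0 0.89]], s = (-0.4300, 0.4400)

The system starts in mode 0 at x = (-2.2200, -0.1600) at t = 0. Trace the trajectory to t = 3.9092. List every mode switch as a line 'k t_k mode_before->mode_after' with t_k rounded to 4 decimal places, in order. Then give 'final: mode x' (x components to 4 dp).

Mode 0: guard c·x = -1.5094 hit at Δt = 0.5085 (t = 0.5085), x⁻ = (-1.5294, -0.2646) → reset → x⁺ = (-1.1964, -0.3582), jump to mode 1
Mode 1: guard c·x = 3.2712 hit at Δt = 1.1452 (t = 1.6537), x⁻ = (-3.1798, 0.8694) → reset → x⁺ = (-3.0482, 1.0251), jump to mode 0
Mode 0: guard c·x = -1.5094 hit at Δt = 1.2104 (t = 2.8641), x⁻ = (-1.5056, 0.1078) → reset → x⁺ = (-1.1750, -0.0230), jump to mode 1
Mode 1: flow for 1.0451 to horizon, guard not reached → x = (-2.7674, 1.0154)

1 0.5085 0->1
2 1.6537 1->0
3 2.8641 0->1
final: 1 -2.7674 1.0154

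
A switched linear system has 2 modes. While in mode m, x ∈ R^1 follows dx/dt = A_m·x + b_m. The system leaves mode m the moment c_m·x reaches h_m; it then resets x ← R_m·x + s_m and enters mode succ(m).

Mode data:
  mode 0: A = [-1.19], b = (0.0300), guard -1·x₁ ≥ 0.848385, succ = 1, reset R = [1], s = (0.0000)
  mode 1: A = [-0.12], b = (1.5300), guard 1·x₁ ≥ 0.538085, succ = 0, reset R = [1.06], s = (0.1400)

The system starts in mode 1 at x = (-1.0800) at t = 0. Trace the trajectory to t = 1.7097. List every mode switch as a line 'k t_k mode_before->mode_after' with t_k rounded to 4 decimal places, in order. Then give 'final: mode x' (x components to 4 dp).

1 1.0369 1->0
final: 0 0.3329

Mode 1: guard c·x = 0.5381 hit at Δt = 1.0369 (t = 1.0369), x⁻ = (0.5381) → reset → x⁺ = (0.7104), jump to mode 0
Mode 0: flow for 0.6728 to horizon, guard not reached → x = (0.3329)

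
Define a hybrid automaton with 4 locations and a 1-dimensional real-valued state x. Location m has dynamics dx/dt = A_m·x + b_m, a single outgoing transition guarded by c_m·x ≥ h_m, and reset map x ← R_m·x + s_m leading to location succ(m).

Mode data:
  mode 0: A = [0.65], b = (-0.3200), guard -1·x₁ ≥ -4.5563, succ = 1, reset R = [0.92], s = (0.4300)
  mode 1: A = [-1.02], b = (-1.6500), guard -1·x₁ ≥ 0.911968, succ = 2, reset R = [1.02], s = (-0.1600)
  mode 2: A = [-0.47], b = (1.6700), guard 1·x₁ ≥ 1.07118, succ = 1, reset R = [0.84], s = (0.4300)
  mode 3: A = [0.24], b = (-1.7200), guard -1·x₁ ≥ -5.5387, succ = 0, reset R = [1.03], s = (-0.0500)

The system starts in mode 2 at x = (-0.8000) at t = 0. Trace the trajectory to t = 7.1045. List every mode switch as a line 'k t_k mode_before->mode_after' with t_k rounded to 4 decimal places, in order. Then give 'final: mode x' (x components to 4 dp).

Mode 2: guard c·x = 1.0712 hit at Δt = 1.1954 (t = 1.1954), x⁻ = (1.0712) → reset → x⁺ = (1.3298), jump to mode 1
Mode 1: guard c·x = 0.9120 hit at Δt = 1.4015 (t = 2.5969), x⁻ = (-0.9120) → reset → x⁺ = (-1.0902), jump to mode 2
Mode 2: guard c·x = 1.0712 hit at Δt = 1.3327 (t = 3.9296), x⁻ = (1.0712) → reset → x⁺ = (1.3298), jump to mode 1
Mode 1: guard c·x = 0.9120 hit at Δt = 1.4015 (t = 5.3311), x⁻ = (-0.9120) → reset → x⁺ = (-1.0902), jump to mode 2
Mode 2: guard c·x = 1.0712 hit at Δt = 1.3327 (t = 6.6638), x⁻ = (1.0712) → reset → x⁺ = (1.3298), jump to mode 1
Mode 1: flow for 0.4407 to horizon, guard not reached → x = (0.2627)

1 1.1954 2->1
2 2.5969 1->2
3 3.9296 2->1
4 5.3311 1->2
5 6.6638 2->1
final: 1 0.2627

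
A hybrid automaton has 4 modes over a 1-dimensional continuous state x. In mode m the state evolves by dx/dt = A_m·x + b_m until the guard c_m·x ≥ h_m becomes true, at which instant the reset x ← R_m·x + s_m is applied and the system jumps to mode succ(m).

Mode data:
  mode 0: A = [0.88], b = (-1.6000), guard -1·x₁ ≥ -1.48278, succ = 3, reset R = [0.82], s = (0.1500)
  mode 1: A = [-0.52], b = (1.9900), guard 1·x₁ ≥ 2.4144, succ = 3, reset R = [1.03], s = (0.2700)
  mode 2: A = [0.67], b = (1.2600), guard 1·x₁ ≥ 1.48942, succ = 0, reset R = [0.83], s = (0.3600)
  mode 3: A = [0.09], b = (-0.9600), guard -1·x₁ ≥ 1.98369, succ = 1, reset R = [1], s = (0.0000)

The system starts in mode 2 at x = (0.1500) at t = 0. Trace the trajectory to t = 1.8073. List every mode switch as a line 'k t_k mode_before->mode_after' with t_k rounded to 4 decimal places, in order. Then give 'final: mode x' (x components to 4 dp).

Mode 2: guard c·x = 1.4894 hit at Δt = 0.7561 (t = 0.7561), x⁻ = (1.4894) → reset → x⁺ = (1.5962), jump to mode 0
Mode 0: guard c·x = -1.4828 hit at Δt = 0.4691 (t = 1.2252), x⁻ = (1.4828) → reset → x⁺ = (1.3659), jump to mode 3
Mode 3: flow for 0.5821 to horizon, guard not reached → x = (0.8656)

1 0.7561 2->0
2 1.2252 0->3
final: 3 0.8656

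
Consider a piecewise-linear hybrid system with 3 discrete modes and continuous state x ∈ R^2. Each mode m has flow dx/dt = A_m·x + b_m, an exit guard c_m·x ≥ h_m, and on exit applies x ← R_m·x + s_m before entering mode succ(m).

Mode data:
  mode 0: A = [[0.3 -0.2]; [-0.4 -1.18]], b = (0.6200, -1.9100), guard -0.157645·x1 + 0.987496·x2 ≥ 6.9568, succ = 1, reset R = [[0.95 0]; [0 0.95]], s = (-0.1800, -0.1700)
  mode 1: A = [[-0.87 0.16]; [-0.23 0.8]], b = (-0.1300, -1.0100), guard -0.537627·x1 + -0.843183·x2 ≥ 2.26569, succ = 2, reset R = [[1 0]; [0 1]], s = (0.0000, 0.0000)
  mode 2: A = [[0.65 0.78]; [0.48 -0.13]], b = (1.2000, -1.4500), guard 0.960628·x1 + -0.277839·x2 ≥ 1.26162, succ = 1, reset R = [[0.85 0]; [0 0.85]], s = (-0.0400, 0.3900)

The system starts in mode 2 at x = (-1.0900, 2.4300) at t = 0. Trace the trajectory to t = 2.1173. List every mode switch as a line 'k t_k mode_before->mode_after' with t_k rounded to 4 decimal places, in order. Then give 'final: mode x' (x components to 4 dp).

Mode 2: guard c·x = 1.2616 hit at Δt = 1.0628 (t = 1.0628), x⁻ = (1.5393, 0.7813) → reset → x⁺ = (1.2684, 1.0541), jump to mode 1
Mode 1: flow for 1.0545 to horizon, guard not reached → x = (0.4975, 0.4403)

1 1.0628 2->1
final: 1 0.4975 0.4403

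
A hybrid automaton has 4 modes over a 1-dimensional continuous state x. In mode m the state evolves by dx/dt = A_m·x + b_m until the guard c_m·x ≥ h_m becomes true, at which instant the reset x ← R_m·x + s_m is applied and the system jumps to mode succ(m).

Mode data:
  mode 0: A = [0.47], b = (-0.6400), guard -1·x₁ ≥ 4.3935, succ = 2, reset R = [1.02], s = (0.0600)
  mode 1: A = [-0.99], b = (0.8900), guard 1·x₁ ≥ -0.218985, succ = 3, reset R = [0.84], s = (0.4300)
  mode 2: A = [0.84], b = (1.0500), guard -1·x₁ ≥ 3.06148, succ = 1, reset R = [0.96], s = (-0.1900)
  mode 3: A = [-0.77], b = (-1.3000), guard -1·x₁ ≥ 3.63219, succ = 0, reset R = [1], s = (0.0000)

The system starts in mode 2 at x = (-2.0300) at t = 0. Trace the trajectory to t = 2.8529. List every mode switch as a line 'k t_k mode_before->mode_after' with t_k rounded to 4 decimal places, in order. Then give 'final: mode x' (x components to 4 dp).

Mode 2: guard c·x = 3.0615 hit at Δt = 1.0031 (t = 1.0031), x⁻ = (-3.0615) → reset → x⁺ = (-3.1290), jump to mode 1
Mode 1: guard c·x = -0.2190 hit at Δt = 1.2947 (t = 2.2978), x⁻ = (-0.2190) → reset → x⁺ = (0.2461), jump to mode 3
Mode 3: flow for 0.5551 to horizon, guard not reached → x = (-0.4267)

1 1.0031 2->1
2 2.2978 1->3
final: 3 -0.4267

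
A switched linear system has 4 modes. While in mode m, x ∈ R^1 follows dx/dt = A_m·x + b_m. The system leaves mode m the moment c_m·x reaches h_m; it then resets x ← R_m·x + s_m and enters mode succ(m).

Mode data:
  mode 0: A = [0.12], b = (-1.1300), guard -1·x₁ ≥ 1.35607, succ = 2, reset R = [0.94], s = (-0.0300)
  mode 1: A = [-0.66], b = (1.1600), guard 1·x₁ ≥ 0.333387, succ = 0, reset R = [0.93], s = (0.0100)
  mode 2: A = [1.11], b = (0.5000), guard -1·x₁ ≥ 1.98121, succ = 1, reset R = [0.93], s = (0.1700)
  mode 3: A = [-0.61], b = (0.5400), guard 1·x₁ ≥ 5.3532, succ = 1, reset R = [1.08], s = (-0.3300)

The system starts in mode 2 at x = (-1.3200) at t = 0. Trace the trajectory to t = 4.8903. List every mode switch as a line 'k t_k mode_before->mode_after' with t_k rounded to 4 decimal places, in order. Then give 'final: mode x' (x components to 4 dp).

1 0.5095 2->1
2 1.8413 1->0
3 3.2506 0->2
4 3.7761 2->1
final: 1 0.1135

Mode 2: guard c·x = 1.9812 hit at Δt = 0.5095 (t = 0.5095), x⁻ = (-1.9812) → reset → x⁺ = (-1.6725), jump to mode 1
Mode 1: guard c·x = 0.3334 hit at Δt = 1.3318 (t = 1.8413), x⁻ = (0.3334) → reset → x⁺ = (0.3200), jump to mode 0
Mode 0: guard c·x = 1.3561 hit at Δt = 1.4093 (t = 3.2506), x⁻ = (-1.3561) → reset → x⁺ = (-1.3047), jump to mode 2
Mode 2: guard c·x = 1.9812 hit at Δt = 0.5255 (t = 3.7761), x⁻ = (-1.9812) → reset → x⁺ = (-1.6725), jump to mode 1
Mode 1: flow for 1.1142 to horizon, guard not reached → x = (0.1135)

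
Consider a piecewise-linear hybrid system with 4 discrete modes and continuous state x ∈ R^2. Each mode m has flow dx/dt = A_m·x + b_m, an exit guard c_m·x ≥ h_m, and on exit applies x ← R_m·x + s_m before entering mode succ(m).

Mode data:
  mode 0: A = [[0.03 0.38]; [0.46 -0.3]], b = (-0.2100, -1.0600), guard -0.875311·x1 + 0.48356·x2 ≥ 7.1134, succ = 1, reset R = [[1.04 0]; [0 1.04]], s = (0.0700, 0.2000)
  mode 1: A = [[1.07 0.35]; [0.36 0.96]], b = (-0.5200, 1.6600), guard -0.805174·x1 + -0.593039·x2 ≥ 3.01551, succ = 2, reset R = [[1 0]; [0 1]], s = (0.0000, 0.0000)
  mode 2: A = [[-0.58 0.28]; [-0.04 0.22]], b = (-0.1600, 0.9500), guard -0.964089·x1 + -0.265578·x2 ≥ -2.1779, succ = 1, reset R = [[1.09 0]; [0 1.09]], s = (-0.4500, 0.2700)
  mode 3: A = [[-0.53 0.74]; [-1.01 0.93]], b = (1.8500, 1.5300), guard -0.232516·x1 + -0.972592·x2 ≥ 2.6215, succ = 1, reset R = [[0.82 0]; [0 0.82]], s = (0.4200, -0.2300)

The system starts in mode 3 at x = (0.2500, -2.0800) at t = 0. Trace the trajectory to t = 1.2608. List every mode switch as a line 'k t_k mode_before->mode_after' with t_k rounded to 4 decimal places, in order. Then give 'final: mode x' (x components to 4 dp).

Mode 3: guard c·x = 2.6215 hit at Δt = 0.7051 (t = 0.7051), x⁻ = (0.2157, -2.7469) → reset → x⁺ = (0.5969, -2.4825), jump to mode 1
Mode 1: flow for 0.5557 to horizon, guard not reached → x = (-0.0174, -2.9200)

1 0.7051 3->1
final: 1 -0.0174 -2.9200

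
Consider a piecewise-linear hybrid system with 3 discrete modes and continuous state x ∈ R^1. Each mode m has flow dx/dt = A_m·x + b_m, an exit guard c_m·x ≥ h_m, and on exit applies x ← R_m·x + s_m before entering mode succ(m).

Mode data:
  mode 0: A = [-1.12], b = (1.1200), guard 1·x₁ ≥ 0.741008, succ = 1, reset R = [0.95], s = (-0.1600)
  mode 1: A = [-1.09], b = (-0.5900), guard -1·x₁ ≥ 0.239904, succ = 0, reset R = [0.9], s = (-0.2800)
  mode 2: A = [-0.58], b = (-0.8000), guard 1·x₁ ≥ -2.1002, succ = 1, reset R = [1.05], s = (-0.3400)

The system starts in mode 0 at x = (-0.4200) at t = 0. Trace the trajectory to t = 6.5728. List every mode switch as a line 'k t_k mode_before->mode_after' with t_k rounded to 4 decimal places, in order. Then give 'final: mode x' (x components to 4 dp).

Mode 0: guard c·x = 0.7410 hit at Δt = 1.5193 (t = 1.5193), x⁻ = (0.7410) → reset → x⁺ = (0.5440), jump to mode 1
Mode 1: guard c·x = 0.2399 hit at Δt = 1.1754 (t = 2.6947), x⁻ = (-0.2399) → reset → x⁺ = (-0.4959), jump to mode 0
Mode 0: guard c·x = 0.7410 hit at Δt = 1.5658 (t = 4.2605), x⁻ = (0.7410) → reset → x⁺ = (0.5440), jump to mode 1
Mode 1: guard c·x = 0.2399 hit at Δt = 1.1754 (t = 5.4359), x⁻ = (-0.2399) → reset → x⁺ = (-0.4959), jump to mode 0
Mode 0: flow for 1.1369 to horizon, guard not reached → x = (0.5813)

1 1.5193 0->1
2 2.6947 1->0
3 4.2605 0->1
4 5.4359 1->0
final: 0 0.5813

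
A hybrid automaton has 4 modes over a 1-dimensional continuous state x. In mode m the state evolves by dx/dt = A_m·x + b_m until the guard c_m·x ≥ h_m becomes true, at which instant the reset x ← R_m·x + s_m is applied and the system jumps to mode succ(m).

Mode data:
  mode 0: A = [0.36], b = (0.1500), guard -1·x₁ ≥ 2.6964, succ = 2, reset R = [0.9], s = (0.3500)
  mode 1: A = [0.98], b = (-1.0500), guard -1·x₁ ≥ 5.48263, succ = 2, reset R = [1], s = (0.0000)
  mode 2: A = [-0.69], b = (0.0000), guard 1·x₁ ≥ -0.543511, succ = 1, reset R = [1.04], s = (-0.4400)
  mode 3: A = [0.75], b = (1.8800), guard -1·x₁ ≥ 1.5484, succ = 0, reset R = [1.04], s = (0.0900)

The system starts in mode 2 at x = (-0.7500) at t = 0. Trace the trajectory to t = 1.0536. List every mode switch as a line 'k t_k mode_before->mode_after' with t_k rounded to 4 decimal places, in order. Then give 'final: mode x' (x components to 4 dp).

1 0.4667 2->1
final: 1 -2.6197

Mode 2: guard c·x = -0.5435 hit at Δt = 0.4667 (t = 0.4667), x⁻ = (-0.5435) → reset → x⁺ = (-1.0053), jump to mode 1
Mode 1: flow for 0.5869 to horizon, guard not reached → x = (-2.6197)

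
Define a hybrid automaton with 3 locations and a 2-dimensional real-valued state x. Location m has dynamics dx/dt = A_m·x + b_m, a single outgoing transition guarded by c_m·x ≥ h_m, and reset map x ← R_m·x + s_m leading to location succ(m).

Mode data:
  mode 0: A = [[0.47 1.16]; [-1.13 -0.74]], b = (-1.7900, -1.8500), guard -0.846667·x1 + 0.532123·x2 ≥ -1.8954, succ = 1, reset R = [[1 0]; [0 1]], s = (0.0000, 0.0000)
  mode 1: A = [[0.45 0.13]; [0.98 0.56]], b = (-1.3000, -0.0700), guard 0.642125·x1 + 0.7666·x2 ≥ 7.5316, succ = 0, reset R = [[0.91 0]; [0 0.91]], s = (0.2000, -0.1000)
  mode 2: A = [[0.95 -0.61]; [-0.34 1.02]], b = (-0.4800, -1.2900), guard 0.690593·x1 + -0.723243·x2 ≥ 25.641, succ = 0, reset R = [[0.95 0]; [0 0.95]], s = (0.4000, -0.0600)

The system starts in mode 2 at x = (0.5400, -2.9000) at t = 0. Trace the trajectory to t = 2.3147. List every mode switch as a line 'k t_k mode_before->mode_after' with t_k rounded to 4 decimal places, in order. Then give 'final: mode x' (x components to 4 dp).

Mode 2: guard c·x = 25.6410 hit at Δt = 1.4566 (t = 1.4566), x⁻ = (15.0225, -21.1085) → reset → x⁺ = (14.6713, -20.1131), jump to mode 0
Mode 0: flow for 0.8581 to horizon, guard not reached → x = (-3.3631, -15.3527)

1 1.4566 2->0
final: 0 -3.3631 -15.3527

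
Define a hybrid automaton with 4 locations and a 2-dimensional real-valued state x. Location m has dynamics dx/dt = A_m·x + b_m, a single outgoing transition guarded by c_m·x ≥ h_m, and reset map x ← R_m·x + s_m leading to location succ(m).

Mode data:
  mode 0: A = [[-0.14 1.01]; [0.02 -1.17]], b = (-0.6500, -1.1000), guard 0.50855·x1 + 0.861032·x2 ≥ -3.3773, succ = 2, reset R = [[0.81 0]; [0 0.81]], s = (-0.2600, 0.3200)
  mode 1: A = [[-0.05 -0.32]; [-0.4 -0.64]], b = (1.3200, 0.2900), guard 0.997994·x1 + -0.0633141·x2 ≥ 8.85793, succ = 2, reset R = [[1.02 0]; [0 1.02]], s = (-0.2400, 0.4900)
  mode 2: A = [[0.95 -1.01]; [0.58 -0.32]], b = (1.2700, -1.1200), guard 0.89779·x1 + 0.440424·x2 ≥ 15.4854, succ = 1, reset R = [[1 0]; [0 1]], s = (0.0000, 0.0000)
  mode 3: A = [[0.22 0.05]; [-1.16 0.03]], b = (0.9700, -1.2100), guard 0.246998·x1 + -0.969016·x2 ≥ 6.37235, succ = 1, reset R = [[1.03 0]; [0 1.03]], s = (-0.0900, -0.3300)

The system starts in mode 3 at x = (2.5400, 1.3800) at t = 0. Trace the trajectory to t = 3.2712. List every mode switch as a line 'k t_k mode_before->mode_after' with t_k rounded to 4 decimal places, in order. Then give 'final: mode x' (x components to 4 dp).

Mode 3: guard c·x = 6.3723 hit at Δt = 1.2531 (t = 1.2531), x⁻ = (4.6320, -5.3954) → reset → x⁺ = (4.6810, -5.8873), jump to mode 1
Mode 1: guard c·x = 8.8579 hit at Δt = 1.5095 (t = 2.7626), x⁻ = (8.5793, -4.6724) → reset → x⁺ = (8.5109, -4.2759), jump to mode 2
Mode 2: flow for 0.5086 to horizon, guard not reached → x = (16.4863, -0.7740)

1 1.2531 3->1
2 2.7626 1->2
final: 2 16.4863 -0.7740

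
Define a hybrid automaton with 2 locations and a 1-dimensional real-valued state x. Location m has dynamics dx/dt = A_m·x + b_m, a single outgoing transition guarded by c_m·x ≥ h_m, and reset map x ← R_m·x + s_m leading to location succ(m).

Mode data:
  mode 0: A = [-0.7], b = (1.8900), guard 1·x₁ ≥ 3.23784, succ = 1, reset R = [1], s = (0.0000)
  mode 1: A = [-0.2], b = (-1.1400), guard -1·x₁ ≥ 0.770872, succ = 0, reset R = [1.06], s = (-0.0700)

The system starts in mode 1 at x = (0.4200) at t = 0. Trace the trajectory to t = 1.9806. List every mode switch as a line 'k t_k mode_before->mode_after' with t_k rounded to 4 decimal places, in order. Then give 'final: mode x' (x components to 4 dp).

Mode 1: guard c·x = 0.7709 hit at Δt = 1.0820 (t = 1.0820), x⁻ = (-0.7709) → reset → x⁺ = (-0.8871), jump to mode 0
Mode 0: flow for 0.8986 to horizon, guard not reached → x = (0.7877)

1 1.0820 1->0
final: 0 0.7877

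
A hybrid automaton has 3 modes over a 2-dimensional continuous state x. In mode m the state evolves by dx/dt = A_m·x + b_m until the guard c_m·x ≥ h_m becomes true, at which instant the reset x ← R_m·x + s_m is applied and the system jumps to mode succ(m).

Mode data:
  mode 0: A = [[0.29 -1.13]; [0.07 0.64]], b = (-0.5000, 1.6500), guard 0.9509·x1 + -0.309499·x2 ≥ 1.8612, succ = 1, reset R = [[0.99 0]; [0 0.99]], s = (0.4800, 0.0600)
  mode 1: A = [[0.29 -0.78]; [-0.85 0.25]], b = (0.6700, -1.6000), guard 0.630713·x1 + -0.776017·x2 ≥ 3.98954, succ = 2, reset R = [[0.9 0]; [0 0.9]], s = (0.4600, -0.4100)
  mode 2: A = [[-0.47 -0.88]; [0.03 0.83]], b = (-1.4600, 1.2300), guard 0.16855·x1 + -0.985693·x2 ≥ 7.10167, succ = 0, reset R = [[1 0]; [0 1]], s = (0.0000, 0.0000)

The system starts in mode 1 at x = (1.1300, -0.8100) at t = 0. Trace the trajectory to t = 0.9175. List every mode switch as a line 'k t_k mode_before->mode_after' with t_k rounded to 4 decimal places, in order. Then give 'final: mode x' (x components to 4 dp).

Mode 1: guard c·x = 3.9895 hit at Δt = 0.6003 (t = 0.6003), x⁻ = (2.6850, -2.9588) → reset → x⁺ = (2.8765, -3.0729), jump to mode 2
Mode 2: flow for 0.3172 to horizon, guard not reached → x = (2.9017, -3.5208)

1 0.6003 1->2
final: 2 2.9017 -3.5208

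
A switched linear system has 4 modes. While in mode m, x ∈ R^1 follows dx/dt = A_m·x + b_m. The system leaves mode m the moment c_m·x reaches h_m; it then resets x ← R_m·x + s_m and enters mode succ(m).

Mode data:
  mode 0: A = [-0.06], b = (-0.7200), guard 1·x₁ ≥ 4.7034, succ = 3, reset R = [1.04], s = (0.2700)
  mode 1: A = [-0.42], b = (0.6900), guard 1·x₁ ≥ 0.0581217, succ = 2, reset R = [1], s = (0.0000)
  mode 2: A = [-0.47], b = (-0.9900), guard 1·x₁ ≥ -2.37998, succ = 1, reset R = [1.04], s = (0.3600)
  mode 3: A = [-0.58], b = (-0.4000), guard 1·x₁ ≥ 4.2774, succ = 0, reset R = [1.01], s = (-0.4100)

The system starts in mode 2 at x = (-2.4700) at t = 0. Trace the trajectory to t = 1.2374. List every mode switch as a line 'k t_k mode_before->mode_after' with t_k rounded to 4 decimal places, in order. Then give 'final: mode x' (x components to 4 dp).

1 0.6052 2->1
final: 1 -1.2388

Mode 2: guard c·x = -2.3800 hit at Δt = 0.6052 (t = 0.6052), x⁻ = (-2.3800) → reset → x⁺ = (-2.1152), jump to mode 1
Mode 1: flow for 0.6322 to horizon, guard not reached → x = (-1.2388)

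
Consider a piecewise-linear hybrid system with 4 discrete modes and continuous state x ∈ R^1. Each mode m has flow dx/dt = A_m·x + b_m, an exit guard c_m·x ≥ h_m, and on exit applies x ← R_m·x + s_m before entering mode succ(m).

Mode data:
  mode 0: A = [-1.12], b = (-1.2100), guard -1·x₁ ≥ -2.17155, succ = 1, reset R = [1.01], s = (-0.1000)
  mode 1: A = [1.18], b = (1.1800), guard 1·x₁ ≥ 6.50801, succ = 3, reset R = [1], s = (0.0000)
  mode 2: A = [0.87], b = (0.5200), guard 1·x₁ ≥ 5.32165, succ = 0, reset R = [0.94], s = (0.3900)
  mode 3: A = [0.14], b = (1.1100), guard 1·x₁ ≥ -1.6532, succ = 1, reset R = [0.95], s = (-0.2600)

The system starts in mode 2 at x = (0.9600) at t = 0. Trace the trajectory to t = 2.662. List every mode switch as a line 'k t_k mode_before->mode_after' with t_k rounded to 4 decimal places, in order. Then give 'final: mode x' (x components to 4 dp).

1 1.5345 2->0
2 2.1491 0->1
final: 1 4.6658

Mode 2: guard c·x = 5.3216 hit at Δt = 1.5345 (t = 1.5345), x⁻ = (5.3216) → reset → x⁺ = (5.3924), jump to mode 0
Mode 0: guard c·x = -2.1715 hit at Δt = 0.6146 (t = 2.1491), x⁻ = (2.1716) → reset → x⁺ = (2.0933), jump to mode 1
Mode 1: flow for 0.5129 to horizon, guard not reached → x = (4.6658)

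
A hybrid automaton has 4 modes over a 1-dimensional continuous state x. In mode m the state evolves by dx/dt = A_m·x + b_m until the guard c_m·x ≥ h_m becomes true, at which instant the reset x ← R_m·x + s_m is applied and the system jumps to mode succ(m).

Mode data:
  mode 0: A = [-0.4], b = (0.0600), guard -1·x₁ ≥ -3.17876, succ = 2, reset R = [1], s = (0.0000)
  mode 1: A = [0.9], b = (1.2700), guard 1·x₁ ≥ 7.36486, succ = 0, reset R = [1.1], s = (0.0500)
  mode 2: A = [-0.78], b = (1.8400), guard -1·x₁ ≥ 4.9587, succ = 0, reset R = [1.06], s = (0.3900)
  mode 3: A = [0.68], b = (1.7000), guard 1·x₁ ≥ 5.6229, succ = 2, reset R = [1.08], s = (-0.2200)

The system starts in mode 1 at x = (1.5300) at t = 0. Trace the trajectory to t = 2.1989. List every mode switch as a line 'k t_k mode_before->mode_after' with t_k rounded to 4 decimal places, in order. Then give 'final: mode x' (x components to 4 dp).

1 1.2147 1->0
final: 0 5.5475

Mode 1: guard c·x = 7.3649 hit at Δt = 1.2147 (t = 1.2147), x⁻ = (7.3649) → reset → x⁺ = (8.1513), jump to mode 0
Mode 0: flow for 0.9842 to horizon, guard not reached → x = (5.5475)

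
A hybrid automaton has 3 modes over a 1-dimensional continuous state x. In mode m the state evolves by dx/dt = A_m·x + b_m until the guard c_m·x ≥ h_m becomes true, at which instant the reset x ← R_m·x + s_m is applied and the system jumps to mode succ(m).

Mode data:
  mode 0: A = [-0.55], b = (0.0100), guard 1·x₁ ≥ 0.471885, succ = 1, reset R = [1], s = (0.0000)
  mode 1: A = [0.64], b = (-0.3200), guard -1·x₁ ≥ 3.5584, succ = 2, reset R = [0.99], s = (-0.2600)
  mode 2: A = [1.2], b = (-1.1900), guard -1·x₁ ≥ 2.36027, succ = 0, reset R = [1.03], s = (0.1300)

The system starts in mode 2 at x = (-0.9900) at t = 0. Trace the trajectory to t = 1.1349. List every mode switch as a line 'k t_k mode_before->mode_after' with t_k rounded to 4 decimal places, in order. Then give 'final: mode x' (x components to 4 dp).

1 0.4380 2->0
final: 0 -1.5627

Mode 2: guard c·x = 2.3603 hit at Δt = 0.4380 (t = 0.4380), x⁻ = (-2.3603) → reset → x⁺ = (-2.3011), jump to mode 0
Mode 0: flow for 0.6969 to horizon, guard not reached → x = (-1.5627)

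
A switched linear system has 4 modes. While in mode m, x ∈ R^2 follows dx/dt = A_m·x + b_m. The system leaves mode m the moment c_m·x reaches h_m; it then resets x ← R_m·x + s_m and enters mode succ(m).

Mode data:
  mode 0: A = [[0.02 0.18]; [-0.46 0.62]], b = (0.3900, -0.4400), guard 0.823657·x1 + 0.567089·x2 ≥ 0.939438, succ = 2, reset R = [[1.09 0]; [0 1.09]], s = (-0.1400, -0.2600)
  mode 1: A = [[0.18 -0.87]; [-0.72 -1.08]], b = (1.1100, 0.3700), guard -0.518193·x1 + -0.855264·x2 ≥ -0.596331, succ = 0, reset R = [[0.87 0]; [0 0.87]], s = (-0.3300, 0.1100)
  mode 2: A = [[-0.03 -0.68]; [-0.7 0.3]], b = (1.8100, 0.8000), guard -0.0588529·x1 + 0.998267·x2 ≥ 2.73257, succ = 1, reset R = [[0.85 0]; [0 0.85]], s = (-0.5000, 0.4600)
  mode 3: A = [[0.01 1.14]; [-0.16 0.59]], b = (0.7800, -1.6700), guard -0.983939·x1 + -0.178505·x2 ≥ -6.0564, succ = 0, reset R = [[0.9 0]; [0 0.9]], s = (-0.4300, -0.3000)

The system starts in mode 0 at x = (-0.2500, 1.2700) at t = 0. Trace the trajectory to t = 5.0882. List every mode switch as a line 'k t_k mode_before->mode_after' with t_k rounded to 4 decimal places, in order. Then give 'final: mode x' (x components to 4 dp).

Mode 0: guard c·x = 0.9394 hit at Δt = 0.5393 (t = 0.5393), x⁻ = (0.0948, 1.5188) → reset → x⁺ = (-0.0366, 1.3955), jump to mode 2
Mode 2: guard c·x = 2.7326 hit at Δt = 1.1073 (t = 1.6466), x⁻ = (0.4007, 2.7609) → reset → x⁺ = (-0.1594, 2.8068), jump to mode 1
Mode 1: guard c·x = -0.5963 hit at Δt = 1.4054 (t = 3.0520), x⁻ = (-0.9847, 1.2939) → reset → x⁺ = (-1.1867, 1.2357), jump to mode 0
Mode 0: guard c·x = 0.9394 hit at Δt = 1.0552 (t = 4.1072), x⁻ = (-0.4604, 2.3254) → reset → x⁺ = (-0.6419, 2.2746), jump to mode 2
Mode 2: guard c·x = 2.7326 hit at Δt = 0.2153 (t = 4.3225), x⁻ = (-0.6121, 2.7012) → reset → x⁺ = (-1.0203, 2.7560), jump to mode 1
Mode 1: flow for 0.7657 to horizon, guard not reached → x = (-1.8911, 1.9782)

1 0.5393 0->2
2 1.6466 2->1
3 3.0520 1->0
4 4.1072 0->2
5 4.3225 2->1
final: 1 -1.8911 1.9782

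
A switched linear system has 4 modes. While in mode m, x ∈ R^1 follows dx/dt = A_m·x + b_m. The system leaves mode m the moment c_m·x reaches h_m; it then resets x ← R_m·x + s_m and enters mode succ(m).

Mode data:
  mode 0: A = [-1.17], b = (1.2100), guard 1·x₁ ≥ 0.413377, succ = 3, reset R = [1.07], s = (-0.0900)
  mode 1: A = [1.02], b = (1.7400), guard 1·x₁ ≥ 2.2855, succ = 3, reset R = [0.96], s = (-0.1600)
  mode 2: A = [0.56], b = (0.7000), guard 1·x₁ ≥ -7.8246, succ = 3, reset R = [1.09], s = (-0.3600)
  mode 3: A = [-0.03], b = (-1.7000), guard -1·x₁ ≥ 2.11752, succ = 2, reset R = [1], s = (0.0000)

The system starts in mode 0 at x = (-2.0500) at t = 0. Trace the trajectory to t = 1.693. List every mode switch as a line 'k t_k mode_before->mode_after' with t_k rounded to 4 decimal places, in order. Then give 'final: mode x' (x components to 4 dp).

1 1.3701 0->3
final: 3 -0.1974

Mode 0: guard c·x = 0.4134 hit at Δt = 1.3701 (t = 1.3701), x⁻ = (0.4134) → reset → x⁺ = (0.3523), jump to mode 3
Mode 3: flow for 0.3229 to horizon, guard not reached → x = (-0.1974)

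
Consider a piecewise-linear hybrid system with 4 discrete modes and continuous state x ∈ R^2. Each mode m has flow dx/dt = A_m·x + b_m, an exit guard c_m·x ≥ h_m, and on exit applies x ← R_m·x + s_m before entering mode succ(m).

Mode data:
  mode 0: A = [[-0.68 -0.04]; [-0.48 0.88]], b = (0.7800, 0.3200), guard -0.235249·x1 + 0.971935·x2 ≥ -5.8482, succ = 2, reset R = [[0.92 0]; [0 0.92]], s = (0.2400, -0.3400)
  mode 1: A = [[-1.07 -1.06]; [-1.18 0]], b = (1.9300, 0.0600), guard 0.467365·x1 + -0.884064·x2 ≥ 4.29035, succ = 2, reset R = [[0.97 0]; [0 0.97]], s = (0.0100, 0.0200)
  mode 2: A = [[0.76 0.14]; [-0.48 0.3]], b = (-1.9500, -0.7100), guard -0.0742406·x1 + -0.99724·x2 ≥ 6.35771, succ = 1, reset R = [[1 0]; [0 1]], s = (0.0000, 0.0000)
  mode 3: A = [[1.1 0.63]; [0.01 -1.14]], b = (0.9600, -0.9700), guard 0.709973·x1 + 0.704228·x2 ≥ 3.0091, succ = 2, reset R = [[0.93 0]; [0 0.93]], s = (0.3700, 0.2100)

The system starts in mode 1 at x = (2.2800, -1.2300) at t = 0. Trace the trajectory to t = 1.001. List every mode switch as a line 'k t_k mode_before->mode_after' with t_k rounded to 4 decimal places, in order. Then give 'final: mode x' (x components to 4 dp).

1 0.6364 1->2
final: 2 3.0145 -4.2631

Mode 1: guard c·x = 4.2904 hit at Δt = 0.6364 (t = 0.6364), x⁻ = (3.1523, -3.1865) → reset → x⁺ = (3.0677, -3.0709), jump to mode 2
Mode 2: flow for 0.3646 to horizon, guard not reached → x = (3.0145, -4.2631)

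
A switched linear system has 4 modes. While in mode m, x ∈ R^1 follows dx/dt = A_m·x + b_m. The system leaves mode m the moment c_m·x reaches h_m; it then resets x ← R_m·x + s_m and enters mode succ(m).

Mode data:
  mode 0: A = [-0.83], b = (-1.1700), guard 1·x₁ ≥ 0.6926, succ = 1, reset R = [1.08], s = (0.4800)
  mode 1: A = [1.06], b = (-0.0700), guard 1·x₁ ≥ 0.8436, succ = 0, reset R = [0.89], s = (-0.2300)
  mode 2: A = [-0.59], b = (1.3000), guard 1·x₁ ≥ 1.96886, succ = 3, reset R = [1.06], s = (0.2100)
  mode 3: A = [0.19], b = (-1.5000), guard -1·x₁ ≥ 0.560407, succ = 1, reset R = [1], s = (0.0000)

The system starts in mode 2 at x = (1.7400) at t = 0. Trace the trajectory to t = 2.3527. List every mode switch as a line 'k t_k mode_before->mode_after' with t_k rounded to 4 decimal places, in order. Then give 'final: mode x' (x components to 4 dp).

1 1.1542 2->3
final: 3 0.8655

Mode 2: guard c·x = 1.9689 hit at Δt = 1.1542 (t = 1.1542), x⁻ = (1.9689) → reset → x⁺ = (2.2970), jump to mode 3
Mode 3: flow for 1.1985 to horizon, guard not reached → x = (0.8655)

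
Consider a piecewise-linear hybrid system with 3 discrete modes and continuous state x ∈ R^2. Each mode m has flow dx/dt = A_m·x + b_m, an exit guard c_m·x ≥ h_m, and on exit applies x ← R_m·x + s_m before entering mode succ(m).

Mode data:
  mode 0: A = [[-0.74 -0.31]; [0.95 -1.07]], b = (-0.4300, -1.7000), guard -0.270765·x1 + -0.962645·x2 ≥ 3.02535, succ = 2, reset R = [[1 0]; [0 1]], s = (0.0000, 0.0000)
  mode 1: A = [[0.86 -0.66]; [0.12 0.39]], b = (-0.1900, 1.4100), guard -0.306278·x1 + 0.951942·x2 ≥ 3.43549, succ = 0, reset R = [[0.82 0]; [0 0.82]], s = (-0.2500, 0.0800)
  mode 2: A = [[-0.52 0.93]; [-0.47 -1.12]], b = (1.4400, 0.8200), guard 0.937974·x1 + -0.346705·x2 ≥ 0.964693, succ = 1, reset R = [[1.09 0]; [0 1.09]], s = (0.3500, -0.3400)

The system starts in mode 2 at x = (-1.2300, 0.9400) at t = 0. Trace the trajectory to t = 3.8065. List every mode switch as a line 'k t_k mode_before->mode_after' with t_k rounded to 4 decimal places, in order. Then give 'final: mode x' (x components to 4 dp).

Mode 2: guard c·x = 0.9647 hit at Δt = 1.1553 (t = 1.1553), x⁻ = (1.2715, 0.6574) → reset → x⁺ = (1.7359, 0.3765), jump to mode 1
Mode 1: guard c·x = 3.4355 hit at Δt = 1.5743 (t = 2.7296), x⁻ = (2.2919, 4.3463) → reset → x⁺ = (1.6294, 3.6440), jump to mode 0
Mode 0: flow for 1.0769 to horizon, guard not reached → x = (0.0445, 0.3697)

1 1.1553 2->1
2 2.7296 1->0
final: 0 0.0445 0.3697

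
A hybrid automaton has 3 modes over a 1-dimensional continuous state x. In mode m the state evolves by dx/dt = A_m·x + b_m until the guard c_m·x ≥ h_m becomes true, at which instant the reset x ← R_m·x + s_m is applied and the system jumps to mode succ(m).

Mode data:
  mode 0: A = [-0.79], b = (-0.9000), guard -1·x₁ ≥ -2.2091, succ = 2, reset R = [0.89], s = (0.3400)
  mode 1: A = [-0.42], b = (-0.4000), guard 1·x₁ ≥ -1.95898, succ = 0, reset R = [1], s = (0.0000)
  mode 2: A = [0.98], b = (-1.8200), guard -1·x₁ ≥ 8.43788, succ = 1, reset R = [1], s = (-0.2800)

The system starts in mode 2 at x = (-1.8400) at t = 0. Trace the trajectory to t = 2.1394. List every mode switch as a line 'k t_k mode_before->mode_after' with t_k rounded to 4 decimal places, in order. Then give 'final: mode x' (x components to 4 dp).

Mode 2: guard c·x = 8.4379 hit at Δt = 1.0450 (t = 1.0450), x⁻ = (-8.4379) → reset → x⁺ = (-8.7179), jump to mode 1
Mode 1: flow for 1.0944 to horizon, guard not reached → x = (-5.8563)

1 1.0450 2->1
final: 1 -5.8563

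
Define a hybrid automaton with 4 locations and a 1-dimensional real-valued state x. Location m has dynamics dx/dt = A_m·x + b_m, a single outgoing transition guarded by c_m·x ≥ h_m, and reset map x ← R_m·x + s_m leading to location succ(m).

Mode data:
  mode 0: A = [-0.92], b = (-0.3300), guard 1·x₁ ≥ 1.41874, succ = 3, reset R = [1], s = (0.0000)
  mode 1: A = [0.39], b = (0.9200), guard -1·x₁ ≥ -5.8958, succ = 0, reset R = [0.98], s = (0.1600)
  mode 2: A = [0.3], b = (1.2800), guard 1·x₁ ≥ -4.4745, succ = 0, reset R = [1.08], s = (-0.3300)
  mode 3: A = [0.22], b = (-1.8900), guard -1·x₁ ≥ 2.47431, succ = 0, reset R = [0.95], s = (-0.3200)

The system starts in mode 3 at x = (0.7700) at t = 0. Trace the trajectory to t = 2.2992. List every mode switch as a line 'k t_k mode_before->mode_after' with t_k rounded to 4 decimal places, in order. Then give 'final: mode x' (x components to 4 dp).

Mode 3: guard c·x = 2.4743 hit at Δt = 1.5773 (t = 1.5773), x⁻ = (-2.4743) → reset → x⁺ = (-2.6706), jump to mode 0
Mode 0: flow for 0.7219 to horizon, guard not reached → x = (-1.5487)

1 1.5773 3->0
final: 0 -1.5487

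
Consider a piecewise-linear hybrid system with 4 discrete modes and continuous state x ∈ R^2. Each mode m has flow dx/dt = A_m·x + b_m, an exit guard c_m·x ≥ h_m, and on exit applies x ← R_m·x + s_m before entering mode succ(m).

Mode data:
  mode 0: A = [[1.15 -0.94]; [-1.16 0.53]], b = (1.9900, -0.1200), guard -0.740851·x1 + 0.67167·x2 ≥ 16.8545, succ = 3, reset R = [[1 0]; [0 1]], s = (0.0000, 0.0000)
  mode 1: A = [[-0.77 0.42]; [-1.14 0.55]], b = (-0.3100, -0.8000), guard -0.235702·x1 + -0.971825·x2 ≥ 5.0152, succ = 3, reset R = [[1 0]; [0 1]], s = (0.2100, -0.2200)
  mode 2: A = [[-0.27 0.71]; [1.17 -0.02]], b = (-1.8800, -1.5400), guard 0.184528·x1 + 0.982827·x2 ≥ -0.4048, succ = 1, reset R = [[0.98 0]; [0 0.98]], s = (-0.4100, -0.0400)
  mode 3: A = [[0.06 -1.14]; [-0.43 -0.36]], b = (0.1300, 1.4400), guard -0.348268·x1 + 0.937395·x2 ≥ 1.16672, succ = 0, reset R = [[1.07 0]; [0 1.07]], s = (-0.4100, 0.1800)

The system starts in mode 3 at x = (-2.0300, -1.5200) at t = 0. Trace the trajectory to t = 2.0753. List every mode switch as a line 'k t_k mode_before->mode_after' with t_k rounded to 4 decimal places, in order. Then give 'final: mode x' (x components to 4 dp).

1 0.9556 3->0
final: 0 -9.4825 8.6812

Mode 3: guard c·x = 1.1667 hit at Δt = 0.9556 (t = 0.9556), x⁻ = (-1.6062, 0.6479) → reset → x⁺ = (-2.1287, 0.8732), jump to mode 0
Mode 0: flow for 1.1197 to horizon, guard not reached → x = (-9.4825, 8.6812)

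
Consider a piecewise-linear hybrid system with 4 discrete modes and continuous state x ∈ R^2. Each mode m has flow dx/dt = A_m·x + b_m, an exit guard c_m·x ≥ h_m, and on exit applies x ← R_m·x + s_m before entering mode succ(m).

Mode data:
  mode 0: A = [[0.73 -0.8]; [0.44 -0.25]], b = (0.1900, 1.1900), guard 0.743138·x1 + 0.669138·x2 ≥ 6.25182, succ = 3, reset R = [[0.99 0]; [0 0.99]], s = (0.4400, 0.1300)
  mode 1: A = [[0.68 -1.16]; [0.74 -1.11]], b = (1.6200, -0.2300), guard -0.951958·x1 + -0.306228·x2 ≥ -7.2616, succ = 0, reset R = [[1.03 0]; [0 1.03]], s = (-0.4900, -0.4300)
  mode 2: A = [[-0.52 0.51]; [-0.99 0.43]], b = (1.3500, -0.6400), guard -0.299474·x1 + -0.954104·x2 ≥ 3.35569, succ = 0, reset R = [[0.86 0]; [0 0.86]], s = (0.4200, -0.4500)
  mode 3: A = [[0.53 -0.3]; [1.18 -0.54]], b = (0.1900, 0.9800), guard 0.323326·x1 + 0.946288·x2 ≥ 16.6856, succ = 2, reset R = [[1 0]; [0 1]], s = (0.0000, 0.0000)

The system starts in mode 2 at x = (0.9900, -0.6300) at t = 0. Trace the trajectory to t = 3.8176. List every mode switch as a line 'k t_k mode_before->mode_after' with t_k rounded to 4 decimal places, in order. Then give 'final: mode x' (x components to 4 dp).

1 1.2335 2->0
2 2.6937 0->3
final: 3 11.4968 11.3701

Mode 2: guard c·x = 3.3557 hit at Δt = 1.2335 (t = 1.2335), x⁻ = (0.7091, -3.7397) → reset → x⁺ = (1.0298, -3.6661), jump to mode 0
Mode 0: guard c·x = 6.2518 hit at Δt = 1.4602 (t = 2.6937), x⁻ = (7.3187, 1.2151) → reset → x⁺ = (7.6855, 1.3329), jump to mode 3
Mode 3: flow for 1.1239 to horizon, guard not reached → x = (11.4968, 11.3701)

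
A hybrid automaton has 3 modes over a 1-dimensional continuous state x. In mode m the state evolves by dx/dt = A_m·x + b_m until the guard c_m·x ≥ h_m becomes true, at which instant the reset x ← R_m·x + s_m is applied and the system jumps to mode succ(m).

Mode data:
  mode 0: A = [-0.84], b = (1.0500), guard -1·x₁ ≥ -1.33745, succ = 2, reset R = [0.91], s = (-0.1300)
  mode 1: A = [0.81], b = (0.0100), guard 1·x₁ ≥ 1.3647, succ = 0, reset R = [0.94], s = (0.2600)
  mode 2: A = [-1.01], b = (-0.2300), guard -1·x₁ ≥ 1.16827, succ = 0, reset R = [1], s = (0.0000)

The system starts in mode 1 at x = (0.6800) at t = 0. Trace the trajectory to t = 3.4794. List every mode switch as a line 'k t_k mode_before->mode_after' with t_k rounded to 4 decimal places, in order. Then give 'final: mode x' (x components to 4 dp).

Mode 1: guard c·x = 1.3647 hit at Δt = 0.8489 (t = 0.8489), x⁻ = (1.3647) → reset → x⁺ = (1.5428), jump to mode 0
Mode 0: guard c·x = -1.3375 hit at Δt = 1.4387 (t = 2.2876), x⁻ = (1.3375) → reset → x⁺ = (1.0871), jump to mode 2
Mode 2: flow for 1.1918 to horizon, guard not reached → x = (0.1668)

1 0.8489 1->0
2 2.2876 0->2
final: 2 0.1668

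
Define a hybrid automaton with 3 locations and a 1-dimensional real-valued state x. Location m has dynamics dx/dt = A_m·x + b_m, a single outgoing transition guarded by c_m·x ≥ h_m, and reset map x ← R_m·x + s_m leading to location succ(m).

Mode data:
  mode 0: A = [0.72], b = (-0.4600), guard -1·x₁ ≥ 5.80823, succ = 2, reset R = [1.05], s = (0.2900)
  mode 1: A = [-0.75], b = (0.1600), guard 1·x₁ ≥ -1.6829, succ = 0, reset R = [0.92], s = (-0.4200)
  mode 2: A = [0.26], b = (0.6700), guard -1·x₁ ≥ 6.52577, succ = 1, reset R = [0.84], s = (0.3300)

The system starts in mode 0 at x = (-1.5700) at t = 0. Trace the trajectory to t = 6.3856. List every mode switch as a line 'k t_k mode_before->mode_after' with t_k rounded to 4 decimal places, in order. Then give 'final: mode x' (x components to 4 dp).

Mode 0: guard c·x = 5.8082 hit at Δt = 1.4877 (t = 1.4877), x⁻ = (-5.8082) → reset → x⁺ = (-5.8086), jump to mode 2
Mode 2: guard c·x = 6.5258 hit at Δt = 0.7708 (t = 2.2585), x⁻ = (-6.5258) → reset → x⁺ = (-5.1516), jump to mode 1
Mode 1: guard c·x = -1.6829 hit at Δt = 1.3867 (t = 3.6452), x⁻ = (-1.6829) → reset → x⁺ = (-1.9683), jump to mode 0
Mode 0: guard c·x = 5.8082 hit at Δt = 1.2575 (t = 4.9027), x⁻ = (-5.8082) → reset → x⁺ = (-5.8086), jump to mode 2
Mode 2: guard c·x = 6.5258 hit at Δt = 0.7708 (t = 5.6735), x⁻ = (-6.5258) → reset → x⁺ = (-5.1516), jump to mode 1
Mode 1: flow for 0.7121 to horizon, guard not reached → x = (-2.9316)

1 1.4877 0->2
2 2.2585 2->1
3 3.6452 1->0
4 4.9027 0->2
5 5.6735 2->1
final: 1 -2.9316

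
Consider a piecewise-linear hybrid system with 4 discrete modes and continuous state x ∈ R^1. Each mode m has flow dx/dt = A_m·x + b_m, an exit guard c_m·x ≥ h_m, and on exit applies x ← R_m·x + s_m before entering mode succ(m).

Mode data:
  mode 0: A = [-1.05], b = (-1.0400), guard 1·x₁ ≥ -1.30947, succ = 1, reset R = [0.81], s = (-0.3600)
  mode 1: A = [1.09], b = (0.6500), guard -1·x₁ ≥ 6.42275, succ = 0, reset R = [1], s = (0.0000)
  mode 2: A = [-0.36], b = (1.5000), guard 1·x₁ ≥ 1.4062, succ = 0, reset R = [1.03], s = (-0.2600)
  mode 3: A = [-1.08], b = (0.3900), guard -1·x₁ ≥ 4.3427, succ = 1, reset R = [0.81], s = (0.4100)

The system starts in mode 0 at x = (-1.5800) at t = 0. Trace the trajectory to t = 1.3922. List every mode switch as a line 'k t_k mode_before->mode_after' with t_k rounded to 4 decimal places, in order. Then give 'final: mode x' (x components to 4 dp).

1 0.5849 0->1
final: 1 -2.5837

Mode 0: guard c·x = -1.3095 hit at Δt = 0.5849 (t = 0.5849), x⁻ = (-1.3095) → reset → x⁺ = (-1.4207), jump to mode 1
Mode 1: flow for 0.8073 to horizon, guard not reached → x = (-2.5837)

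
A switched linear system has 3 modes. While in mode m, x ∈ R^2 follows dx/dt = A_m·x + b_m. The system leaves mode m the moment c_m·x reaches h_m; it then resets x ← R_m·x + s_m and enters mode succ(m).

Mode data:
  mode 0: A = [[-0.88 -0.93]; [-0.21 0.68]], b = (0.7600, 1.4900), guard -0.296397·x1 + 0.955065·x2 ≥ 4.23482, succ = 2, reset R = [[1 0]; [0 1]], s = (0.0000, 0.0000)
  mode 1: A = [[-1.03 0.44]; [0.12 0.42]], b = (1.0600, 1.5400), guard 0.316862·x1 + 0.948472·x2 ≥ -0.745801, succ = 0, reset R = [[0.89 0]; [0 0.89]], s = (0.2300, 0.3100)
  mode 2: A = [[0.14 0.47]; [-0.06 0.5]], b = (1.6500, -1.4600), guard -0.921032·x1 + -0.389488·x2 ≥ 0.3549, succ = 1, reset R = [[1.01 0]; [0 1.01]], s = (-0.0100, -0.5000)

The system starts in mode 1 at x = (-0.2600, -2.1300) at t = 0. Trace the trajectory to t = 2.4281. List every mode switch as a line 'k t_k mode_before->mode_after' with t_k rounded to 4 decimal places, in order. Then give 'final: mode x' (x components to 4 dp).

Mode 1: guard c·x = -0.7458 hit at Δt = 1.4267 (t = 1.4267), x⁻ = (0.2648, -0.8748) → reset → x⁺ = (0.4657, -0.4686), jump to mode 0
Mode 0: flow for 1.0014 to horizon, guard not reached → x = (0.5092, 1.0308)

1 1.4267 1->0
final: 0 0.5092 1.0308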